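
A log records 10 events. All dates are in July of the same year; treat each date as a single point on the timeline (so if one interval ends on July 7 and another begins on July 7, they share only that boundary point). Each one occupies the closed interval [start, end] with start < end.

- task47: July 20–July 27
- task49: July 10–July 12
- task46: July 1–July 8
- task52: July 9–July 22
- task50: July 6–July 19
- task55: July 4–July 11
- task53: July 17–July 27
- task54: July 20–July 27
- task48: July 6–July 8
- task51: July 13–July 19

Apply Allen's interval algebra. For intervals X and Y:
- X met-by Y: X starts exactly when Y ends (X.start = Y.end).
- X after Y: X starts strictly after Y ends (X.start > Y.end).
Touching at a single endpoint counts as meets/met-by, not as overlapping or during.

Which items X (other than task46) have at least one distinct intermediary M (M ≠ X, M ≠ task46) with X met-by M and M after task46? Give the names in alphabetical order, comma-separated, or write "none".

Target task46 = [July 1, July 8].
Intermediaries M with M after task46: task47, task49, task51, task52, task53, task54.
Via task47 — items with X met-by task47: none.
Via task49 — items with X met-by task49: none.
Via task51 — items with X met-by task51: none.
Via task52 — items with X met-by task52: none.
Via task53 — items with X met-by task53: none.
Via task54 — items with X met-by task54: none.
Union: none.

none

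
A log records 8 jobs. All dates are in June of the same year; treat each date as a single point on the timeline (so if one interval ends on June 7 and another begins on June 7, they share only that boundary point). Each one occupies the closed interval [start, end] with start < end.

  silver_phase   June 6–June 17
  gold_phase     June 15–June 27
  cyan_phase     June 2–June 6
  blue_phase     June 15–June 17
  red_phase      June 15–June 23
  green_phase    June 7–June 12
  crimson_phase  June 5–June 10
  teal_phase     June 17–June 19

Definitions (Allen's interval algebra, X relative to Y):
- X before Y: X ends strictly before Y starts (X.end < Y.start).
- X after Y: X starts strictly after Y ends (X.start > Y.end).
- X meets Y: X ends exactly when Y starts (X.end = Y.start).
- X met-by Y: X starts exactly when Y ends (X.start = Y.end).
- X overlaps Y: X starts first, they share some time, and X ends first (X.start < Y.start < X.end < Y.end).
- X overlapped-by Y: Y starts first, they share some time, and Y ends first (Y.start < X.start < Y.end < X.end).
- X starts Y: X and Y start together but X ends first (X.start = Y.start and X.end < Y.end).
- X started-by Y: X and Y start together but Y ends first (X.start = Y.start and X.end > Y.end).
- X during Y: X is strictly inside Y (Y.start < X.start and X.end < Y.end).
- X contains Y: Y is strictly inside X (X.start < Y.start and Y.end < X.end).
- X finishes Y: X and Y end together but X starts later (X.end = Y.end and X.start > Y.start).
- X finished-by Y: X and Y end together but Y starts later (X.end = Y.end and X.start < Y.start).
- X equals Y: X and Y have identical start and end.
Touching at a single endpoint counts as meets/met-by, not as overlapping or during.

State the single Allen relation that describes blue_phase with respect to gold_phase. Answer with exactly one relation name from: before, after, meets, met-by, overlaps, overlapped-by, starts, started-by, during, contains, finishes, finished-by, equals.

starts

blue_phase = [June 15, June 17]; gold_phase = [June 15, June 27].
Compare endpoints: blue_phase.start = gold_phase.start, blue_phase.start < gold_phase.end, blue_phase.end > gold_phase.start, blue_phase.end < gold_phase.end.
That pattern is 'starts'.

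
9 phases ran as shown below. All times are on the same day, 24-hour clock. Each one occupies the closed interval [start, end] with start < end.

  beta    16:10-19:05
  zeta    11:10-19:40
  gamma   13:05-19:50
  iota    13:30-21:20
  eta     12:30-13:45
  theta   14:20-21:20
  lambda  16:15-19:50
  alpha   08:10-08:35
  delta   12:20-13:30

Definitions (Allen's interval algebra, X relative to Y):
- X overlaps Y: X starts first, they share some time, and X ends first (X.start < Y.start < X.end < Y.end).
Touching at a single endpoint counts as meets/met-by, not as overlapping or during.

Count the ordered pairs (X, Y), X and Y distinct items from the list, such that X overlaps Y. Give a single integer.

Checking all 72 ordered pairs for relation 'overlaps'; matching pairs in alphabetical order:
(beta, lambda): beta overlaps lambda ✓
(delta, eta): delta overlaps eta ✓
(delta, gamma): delta overlaps gamma ✓
(eta, gamma): eta overlaps gamma ✓
(eta, iota): eta overlaps iota ✓
(gamma, iota): gamma overlaps iota ✓
(gamma, theta): gamma overlaps theta ✓
(zeta, gamma): zeta overlaps gamma ✓
(zeta, iota): zeta overlaps iota ✓
(zeta, lambda): zeta overlaps lambda ✓
(zeta, theta): zeta overlaps theta ✓
Count: 11.

11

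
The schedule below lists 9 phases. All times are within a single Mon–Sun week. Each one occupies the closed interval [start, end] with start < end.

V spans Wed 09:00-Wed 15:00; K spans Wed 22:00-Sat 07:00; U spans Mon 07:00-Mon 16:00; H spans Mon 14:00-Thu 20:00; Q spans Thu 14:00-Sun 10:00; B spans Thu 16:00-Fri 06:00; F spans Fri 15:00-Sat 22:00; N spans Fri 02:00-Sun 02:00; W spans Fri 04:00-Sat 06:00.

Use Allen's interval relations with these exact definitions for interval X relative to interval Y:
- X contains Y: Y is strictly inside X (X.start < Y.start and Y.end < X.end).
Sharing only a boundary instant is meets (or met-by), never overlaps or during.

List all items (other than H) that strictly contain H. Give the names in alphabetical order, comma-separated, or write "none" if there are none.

Target H = [Mon 14:00, Thu 20:00].
B [Thu 16:00, Fri 06:00] → overlapped-by → no.
F [Fri 15:00, Sat 22:00] → after → no.
K [Wed 22:00, Sat 07:00] → overlapped-by → no.
N [Fri 02:00, Sun 02:00] → after → no.
Q [Thu 14:00, Sun 10:00] → overlapped-by → no.
U [Mon 07:00, Mon 16:00] → overlaps → no.
V [Wed 09:00, Wed 15:00] → during → no.
W [Fri 04:00, Sat 06:00] → after → no.
Result: none.

none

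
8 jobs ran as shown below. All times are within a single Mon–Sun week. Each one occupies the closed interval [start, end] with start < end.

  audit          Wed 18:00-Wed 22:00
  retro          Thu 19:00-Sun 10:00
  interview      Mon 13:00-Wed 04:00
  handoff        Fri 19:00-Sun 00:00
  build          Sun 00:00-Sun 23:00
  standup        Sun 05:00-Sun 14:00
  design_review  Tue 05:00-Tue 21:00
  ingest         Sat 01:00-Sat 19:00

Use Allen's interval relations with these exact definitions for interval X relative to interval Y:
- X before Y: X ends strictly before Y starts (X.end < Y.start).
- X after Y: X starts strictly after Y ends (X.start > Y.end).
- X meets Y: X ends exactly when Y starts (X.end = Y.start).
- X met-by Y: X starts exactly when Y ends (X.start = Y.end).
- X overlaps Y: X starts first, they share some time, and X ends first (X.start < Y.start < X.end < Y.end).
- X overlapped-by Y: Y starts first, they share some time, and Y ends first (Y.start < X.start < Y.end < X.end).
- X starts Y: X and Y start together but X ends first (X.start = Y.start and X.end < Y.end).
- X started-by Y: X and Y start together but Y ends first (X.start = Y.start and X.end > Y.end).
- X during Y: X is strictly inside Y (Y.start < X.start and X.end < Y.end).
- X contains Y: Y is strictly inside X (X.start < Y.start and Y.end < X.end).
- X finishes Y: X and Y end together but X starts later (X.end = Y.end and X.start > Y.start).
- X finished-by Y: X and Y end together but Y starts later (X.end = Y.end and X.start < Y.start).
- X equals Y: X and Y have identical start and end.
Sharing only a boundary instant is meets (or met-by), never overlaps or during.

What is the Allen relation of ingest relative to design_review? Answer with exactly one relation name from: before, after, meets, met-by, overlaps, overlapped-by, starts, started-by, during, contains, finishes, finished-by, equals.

ingest = [Sat 01:00, Sat 19:00]; design_review = [Tue 05:00, Tue 21:00].
Compare endpoints: ingest.start > design_review.start, ingest.start > design_review.end, ingest.end > design_review.start, ingest.end > design_review.end.
That pattern is 'after'.

after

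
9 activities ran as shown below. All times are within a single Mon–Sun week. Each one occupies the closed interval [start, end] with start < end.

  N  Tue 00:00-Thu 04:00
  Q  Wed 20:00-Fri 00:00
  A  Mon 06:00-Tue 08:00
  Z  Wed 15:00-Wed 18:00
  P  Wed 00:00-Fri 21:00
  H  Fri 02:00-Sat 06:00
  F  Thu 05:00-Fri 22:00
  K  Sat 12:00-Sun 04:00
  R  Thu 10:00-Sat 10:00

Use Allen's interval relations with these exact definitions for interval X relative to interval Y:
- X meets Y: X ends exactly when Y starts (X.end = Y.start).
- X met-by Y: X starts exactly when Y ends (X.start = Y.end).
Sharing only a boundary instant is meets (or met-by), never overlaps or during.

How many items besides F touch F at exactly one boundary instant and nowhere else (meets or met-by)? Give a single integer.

Target F = [Thu 05:00, Fri 22:00].
A [Mon 06:00, Tue 08:00] → before → no.
H [Fri 02:00, Sat 06:00] → overlapped-by → no.
K [Sat 12:00, Sun 04:00] → after → no.
N [Tue 00:00, Thu 04:00] → before → no.
P [Wed 00:00, Fri 21:00] → overlaps → no.
Q [Wed 20:00, Fri 00:00] → overlaps → no.
R [Thu 10:00, Sat 10:00] → overlapped-by → no.
Z [Wed 15:00, Wed 18:00] → before → no.
Total: 0.

0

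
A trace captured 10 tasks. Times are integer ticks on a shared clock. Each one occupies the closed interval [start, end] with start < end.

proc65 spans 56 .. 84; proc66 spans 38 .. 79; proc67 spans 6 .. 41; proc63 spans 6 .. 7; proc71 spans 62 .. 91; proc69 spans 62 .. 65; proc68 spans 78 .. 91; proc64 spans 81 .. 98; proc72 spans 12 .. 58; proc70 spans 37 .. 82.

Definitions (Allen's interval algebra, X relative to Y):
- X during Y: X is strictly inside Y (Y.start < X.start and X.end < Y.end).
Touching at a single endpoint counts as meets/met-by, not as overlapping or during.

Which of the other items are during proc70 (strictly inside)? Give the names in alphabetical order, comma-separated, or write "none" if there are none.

proc66, proc69

Target proc70 = [37, 82].
proc63 [6, 7] → before → no.
proc64 [81, 98] → overlapped-by → no.
proc65 [56, 84] → overlapped-by → no.
proc66 [38, 79] → during → yes.
proc67 [6, 41] → overlaps → no.
proc68 [78, 91] → overlapped-by → no.
proc69 [62, 65] → during → yes.
proc71 [62, 91] → overlapped-by → no.
proc72 [12, 58] → overlaps → no.
Result: proc66, proc69.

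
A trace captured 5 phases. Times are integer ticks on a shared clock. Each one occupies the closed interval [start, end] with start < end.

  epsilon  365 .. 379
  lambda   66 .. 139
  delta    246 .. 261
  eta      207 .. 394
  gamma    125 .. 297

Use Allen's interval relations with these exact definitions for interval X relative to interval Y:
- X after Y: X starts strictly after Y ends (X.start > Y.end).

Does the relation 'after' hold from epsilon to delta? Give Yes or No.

epsilon = [365, 379], delta = [246, 261].
Actual relation of epsilon to delta: after.
Asked whether 'after' holds → Yes.

Yes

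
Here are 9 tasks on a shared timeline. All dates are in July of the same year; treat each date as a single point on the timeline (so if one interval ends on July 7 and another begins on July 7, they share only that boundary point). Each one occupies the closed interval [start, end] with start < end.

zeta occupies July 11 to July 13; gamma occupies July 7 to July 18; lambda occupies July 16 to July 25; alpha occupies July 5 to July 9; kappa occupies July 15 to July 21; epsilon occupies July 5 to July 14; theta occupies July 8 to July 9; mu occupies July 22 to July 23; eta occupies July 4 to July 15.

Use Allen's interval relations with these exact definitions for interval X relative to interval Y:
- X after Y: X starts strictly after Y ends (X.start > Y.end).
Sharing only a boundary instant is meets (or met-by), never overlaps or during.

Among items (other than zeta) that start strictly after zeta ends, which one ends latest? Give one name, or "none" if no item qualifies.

Target zeta = [July 11, July 13].
alpha [July 5, July 9] → before → excluded.
epsilon [July 5, July 14] → contains → excluded.
eta [July 4, July 15] → contains → excluded.
gamma [July 7, July 18] → contains → excluded.
kappa [July 15, July 21] → after → candidate.
lambda [July 16, July 25] → after → candidate.
mu [July 22, July 23] → after → candidate.
theta [July 8, July 9] → before → excluded.
Among candidates, latest end is July 25 → lambda.

lambda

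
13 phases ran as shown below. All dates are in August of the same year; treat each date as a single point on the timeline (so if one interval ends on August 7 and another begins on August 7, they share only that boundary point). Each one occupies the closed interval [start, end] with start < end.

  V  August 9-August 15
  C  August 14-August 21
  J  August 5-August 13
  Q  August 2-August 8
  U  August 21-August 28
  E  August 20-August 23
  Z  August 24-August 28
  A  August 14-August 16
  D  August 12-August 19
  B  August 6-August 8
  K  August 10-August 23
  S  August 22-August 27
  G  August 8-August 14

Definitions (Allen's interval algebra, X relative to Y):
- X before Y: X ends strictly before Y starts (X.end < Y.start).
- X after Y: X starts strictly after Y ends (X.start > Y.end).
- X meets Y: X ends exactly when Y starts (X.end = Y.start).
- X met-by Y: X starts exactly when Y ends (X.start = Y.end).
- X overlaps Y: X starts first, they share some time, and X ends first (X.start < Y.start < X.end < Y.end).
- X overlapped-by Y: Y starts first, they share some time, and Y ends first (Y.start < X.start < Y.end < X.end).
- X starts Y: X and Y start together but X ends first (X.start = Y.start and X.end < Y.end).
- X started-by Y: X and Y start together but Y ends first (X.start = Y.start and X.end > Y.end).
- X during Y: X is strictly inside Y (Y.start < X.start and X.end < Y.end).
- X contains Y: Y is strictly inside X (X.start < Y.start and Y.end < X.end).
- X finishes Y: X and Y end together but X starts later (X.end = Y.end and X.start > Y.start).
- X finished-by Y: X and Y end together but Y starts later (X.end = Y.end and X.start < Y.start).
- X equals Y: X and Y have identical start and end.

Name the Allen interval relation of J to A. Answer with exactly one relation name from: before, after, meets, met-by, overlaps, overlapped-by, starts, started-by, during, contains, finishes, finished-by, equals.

J = [August 5, August 13]; A = [August 14, August 16].
Compare endpoints: J.start < A.start, J.start < A.end, J.end < A.start, J.end < A.end.
That pattern is 'before'.

before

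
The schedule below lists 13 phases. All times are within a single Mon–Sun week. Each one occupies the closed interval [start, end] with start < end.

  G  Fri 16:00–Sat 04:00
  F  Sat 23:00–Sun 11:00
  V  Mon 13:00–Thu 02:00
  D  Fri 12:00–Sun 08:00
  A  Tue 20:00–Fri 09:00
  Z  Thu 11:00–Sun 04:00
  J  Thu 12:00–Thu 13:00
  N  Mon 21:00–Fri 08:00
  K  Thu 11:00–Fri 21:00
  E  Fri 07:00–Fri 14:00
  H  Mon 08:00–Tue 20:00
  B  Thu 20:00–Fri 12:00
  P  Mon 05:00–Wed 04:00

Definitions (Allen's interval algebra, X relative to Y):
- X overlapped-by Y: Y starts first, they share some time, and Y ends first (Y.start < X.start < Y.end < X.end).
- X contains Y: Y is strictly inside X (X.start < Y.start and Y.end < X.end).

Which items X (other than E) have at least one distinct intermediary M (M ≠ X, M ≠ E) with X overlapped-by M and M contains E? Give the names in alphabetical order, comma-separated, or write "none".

D, F, G

Target E = [Fri 07:00, Fri 14:00].
Intermediaries M with M contains E: K, Z.
Via K — items with X overlapped-by K: D, G.
Via Z — items with X overlapped-by Z: D, F.
Union: D, F, G.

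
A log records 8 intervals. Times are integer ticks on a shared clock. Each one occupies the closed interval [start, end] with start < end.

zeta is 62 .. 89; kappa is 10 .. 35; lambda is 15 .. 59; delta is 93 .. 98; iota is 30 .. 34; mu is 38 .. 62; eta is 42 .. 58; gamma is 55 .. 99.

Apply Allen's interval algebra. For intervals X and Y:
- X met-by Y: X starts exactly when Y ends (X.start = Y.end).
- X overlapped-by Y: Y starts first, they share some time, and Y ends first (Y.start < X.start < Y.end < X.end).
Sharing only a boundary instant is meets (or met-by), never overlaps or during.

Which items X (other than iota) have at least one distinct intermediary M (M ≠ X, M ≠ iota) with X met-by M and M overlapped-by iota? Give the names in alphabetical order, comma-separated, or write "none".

Target iota = [30, 34].
Intermediaries M with M overlapped-by iota: none.
Union: none.

none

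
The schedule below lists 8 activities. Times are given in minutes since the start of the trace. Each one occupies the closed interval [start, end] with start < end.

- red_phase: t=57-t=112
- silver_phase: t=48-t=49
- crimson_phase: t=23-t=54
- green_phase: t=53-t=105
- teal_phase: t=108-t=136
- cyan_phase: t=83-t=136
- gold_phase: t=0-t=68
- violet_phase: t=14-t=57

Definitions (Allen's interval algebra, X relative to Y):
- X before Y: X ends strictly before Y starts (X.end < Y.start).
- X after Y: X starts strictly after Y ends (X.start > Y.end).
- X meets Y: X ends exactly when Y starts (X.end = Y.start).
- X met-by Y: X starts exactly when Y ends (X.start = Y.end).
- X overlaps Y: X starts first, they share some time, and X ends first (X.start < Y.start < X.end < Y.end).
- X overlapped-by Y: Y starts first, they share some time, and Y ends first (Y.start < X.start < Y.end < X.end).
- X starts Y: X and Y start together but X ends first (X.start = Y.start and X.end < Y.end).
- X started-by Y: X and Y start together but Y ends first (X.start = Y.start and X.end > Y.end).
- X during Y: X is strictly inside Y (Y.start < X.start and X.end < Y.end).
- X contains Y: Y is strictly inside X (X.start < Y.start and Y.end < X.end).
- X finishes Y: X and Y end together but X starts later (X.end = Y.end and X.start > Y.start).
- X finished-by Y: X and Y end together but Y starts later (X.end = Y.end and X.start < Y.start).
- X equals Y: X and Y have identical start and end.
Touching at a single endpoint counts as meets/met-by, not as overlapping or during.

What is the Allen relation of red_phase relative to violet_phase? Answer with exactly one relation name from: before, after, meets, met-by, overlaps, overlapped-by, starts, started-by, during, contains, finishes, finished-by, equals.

met-by

red_phase = [t=57, t=112]; violet_phase = [t=14, t=57].
Compare endpoints: red_phase.start > violet_phase.start, red_phase.start = violet_phase.end, red_phase.end > violet_phase.start, red_phase.end > violet_phase.end.
That pattern is 'met-by'.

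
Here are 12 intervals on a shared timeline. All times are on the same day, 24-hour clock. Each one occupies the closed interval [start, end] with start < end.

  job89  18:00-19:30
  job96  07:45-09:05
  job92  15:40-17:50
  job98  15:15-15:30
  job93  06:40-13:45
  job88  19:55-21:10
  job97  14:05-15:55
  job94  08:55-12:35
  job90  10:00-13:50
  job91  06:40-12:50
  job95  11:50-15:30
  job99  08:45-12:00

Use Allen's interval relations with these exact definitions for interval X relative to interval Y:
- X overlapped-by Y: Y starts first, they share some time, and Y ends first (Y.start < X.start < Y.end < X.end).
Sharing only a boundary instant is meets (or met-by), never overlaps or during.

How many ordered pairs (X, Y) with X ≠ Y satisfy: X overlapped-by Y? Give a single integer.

14

Checking all 132 ordered pairs for relation 'overlapped-by'; matching pairs in alphabetical order:
(job90, job91): job90 overlapped-by job91 ✓
(job90, job93): job90 overlapped-by job93 ✓
(job90, job94): job90 overlapped-by job94 ✓
(job90, job99): job90 overlapped-by job99 ✓
(job92, job97): job92 overlapped-by job97 ✓
(job94, job96): job94 overlapped-by job96 ✓
(job94, job99): job94 overlapped-by job99 ✓
(job95, job90): job95 overlapped-by job90 ✓
(job95, job91): job95 overlapped-by job91 ✓
(job95, job93): job95 overlapped-by job93 ✓
(job95, job94): job95 overlapped-by job94 ✓
(job95, job99): job95 overlapped-by job99 ✓
(job97, job95): job97 overlapped-by job95 ✓
(job99, job96): job99 overlapped-by job96 ✓
Count: 14.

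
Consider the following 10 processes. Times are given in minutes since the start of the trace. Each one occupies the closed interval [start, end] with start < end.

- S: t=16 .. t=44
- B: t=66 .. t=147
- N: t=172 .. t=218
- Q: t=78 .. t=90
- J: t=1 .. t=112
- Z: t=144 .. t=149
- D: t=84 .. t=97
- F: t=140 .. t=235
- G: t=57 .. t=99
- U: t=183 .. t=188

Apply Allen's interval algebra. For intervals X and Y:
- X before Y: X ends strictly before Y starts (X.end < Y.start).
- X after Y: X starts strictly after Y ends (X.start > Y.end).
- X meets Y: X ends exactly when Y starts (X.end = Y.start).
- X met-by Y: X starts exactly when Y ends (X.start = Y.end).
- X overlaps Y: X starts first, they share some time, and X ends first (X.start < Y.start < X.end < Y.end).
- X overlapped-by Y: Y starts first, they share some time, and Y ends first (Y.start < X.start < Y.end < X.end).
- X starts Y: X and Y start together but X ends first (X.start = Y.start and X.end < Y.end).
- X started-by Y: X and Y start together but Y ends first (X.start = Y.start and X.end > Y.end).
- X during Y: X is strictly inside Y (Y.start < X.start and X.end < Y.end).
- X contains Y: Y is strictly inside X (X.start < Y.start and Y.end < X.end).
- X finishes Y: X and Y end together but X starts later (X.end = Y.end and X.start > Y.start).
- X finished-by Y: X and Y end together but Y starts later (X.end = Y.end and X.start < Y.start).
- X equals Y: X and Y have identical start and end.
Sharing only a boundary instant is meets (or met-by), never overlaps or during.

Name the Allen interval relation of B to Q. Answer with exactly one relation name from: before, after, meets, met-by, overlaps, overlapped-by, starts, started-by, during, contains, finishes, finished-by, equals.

B = [t=66, t=147]; Q = [t=78, t=90].
Compare endpoints: B.start < Q.start, B.start < Q.end, B.end > Q.start, B.end > Q.end.
That pattern is 'contains'.

contains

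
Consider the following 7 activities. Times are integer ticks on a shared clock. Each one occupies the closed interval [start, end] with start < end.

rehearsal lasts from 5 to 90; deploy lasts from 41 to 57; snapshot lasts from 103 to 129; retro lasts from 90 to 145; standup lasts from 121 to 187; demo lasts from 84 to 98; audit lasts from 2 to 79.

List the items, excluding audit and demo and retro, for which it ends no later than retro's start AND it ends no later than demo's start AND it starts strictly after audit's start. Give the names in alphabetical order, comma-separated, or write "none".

Conditions: its end is no later than retro's start (X.end <= 90) AND its end is no later than demo's start (X.end <= 84) AND its start is strictly after audit's start (X.start > 2).
deploy: end 57 <= 90? ✓; end 57 <= 84? ✓; start 41 > 2? ✓ → yes.
rehearsal: end 90 <= 90? ✓; end 90 <= 84? ✗; start 5 > 2? ✓ → no.
snapshot: end 129 <= 90? ✗; end 129 <= 84? ✗; start 103 > 2? ✓ → no.
standup: end 187 <= 90? ✗; end 187 <= 84? ✗; start 121 > 2? ✓ → no.
Result: deploy.

deploy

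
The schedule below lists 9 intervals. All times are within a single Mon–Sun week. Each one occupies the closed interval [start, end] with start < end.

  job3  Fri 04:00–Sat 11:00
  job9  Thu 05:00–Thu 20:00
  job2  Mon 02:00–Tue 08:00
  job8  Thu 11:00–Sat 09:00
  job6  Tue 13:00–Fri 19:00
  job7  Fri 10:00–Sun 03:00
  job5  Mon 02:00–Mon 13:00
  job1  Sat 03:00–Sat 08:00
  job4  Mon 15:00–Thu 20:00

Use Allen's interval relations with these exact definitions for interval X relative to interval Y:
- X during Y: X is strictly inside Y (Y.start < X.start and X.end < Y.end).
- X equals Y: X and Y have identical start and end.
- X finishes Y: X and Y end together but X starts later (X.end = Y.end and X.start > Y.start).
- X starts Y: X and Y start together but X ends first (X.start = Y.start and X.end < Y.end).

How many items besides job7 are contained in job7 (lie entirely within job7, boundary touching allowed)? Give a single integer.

1

Target job7 = [Fri 10:00, Sun 03:00].
job1 [Sat 03:00, Sat 08:00] → during → counts.
job2 [Mon 02:00, Tue 08:00] → before → no.
job3 [Fri 04:00, Sat 11:00] → overlaps → no.
job4 [Mon 15:00, Thu 20:00] → before → no.
job5 [Mon 02:00, Mon 13:00] → before → no.
job6 [Tue 13:00, Fri 19:00] → overlaps → no.
job8 [Thu 11:00, Sat 09:00] → overlaps → no.
job9 [Thu 05:00, Thu 20:00] → before → no.
Total: 1.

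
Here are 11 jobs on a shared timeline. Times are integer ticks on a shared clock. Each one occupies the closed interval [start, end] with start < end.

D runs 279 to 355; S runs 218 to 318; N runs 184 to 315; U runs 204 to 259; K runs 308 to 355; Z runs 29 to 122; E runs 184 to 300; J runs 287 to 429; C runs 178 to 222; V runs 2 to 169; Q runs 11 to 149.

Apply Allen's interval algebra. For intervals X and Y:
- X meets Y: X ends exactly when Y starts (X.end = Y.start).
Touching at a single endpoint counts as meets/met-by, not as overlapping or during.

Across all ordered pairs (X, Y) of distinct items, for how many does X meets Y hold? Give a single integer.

0

Checking all 110 ordered pairs for relation 'meets'; matching pairs in alphabetical order:
No pair satisfies it.
Count: 0.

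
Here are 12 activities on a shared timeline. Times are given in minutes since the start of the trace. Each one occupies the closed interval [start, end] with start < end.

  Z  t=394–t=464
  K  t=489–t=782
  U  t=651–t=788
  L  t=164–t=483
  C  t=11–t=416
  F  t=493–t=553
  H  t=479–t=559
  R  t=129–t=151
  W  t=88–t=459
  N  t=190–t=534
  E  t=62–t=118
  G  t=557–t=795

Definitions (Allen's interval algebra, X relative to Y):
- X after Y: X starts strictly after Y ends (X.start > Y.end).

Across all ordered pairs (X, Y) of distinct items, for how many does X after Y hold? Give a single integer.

41

Checking all 132 ordered pairs for relation 'after'; matching pairs in alphabetical order:
(F, C): F after C ✓
(F, E): F after E ✓
(F, L): F after L ✓
(F, R): F after R ✓
(F, W): F after W ✓
(F, Z): F after Z ✓
(G, C): G after C ✓
(G, E): G after E ✓
(G, F): G after F ✓
(G, L): G after L ✓
(G, N): G after N ✓
(G, R): G after R ✓
(G, W): G after W ✓
(G, Z): G after Z ✓
(H, C): H after C ✓
(H, E): H after E ✓
(H, R): H after R ✓
(H, W): H after W ✓
(H, Z): H after Z ✓
(K, C): K after C ✓
(K, E): K after E ✓
(K, L): K after L ✓
(K, R): K after R ✓
(K, W): K after W ✓
... plus 17 further pairs not listed.
Count: 41.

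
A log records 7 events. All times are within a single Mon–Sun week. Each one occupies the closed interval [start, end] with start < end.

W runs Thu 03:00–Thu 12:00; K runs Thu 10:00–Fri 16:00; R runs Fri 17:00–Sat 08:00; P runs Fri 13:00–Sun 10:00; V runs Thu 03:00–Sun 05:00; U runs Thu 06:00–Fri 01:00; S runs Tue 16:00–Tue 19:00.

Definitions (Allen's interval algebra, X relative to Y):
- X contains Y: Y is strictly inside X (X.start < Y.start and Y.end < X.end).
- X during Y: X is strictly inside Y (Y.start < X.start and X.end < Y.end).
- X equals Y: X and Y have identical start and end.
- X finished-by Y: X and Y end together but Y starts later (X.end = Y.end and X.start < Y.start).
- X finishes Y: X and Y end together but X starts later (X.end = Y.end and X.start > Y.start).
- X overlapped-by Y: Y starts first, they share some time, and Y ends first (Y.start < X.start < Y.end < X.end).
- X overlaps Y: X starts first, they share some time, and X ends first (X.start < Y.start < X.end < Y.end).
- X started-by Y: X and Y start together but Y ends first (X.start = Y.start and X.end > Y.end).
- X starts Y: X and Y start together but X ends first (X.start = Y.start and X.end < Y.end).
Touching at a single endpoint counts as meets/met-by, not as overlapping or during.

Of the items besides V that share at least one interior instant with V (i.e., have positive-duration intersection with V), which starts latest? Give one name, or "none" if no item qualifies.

Target V = [Thu 03:00, Sun 05:00].
K [Thu 10:00, Fri 16:00] → during → candidate.
P [Fri 13:00, Sun 10:00] → overlapped-by → candidate.
R [Fri 17:00, Sat 08:00] → during → candidate.
S [Tue 16:00, Tue 19:00] → before → excluded.
U [Thu 06:00, Fri 01:00] → during → candidate.
W [Thu 03:00, Thu 12:00] → starts → candidate.
Among candidates, latest start is Fri 17:00 → R.

R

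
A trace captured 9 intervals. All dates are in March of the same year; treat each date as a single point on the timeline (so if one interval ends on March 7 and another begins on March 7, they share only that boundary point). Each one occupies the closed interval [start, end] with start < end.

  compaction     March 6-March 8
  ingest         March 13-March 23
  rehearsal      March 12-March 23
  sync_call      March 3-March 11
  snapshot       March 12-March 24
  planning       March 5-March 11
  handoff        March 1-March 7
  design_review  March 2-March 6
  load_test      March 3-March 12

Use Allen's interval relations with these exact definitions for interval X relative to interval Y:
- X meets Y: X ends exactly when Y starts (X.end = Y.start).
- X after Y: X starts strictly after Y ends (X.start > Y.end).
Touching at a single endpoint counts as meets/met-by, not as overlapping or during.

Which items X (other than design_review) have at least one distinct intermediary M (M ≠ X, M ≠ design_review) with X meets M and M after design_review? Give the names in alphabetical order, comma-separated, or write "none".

load_test

Target design_review = [March 2, March 6].
Intermediaries M with M after design_review: ingest, rehearsal, snapshot.
Via ingest — items with X meets ingest: none.
Via rehearsal — items with X meets rehearsal: load_test.
Via snapshot — items with X meets snapshot: load_test.
Union: load_test.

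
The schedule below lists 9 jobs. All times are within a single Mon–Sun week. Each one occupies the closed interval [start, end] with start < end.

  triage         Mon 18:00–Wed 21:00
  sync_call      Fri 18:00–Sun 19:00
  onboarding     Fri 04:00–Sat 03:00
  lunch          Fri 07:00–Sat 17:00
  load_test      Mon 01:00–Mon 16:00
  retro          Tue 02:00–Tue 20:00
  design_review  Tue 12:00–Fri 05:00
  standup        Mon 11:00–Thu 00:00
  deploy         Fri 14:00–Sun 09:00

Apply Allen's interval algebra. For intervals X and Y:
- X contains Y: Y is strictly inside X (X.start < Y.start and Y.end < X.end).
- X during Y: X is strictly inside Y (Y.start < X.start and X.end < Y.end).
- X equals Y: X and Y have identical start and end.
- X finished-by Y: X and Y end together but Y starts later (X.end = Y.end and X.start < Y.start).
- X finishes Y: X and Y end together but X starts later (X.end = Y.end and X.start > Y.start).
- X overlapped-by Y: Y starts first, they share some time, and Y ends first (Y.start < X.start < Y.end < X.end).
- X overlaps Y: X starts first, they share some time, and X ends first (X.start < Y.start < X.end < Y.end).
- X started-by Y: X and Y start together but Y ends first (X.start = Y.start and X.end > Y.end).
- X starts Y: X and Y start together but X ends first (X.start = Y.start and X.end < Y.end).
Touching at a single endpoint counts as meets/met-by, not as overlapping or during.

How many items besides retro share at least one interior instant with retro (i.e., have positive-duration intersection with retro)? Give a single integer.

3

Target retro = [Tue 02:00, Tue 20:00].
deploy [Fri 14:00, Sun 09:00] → after → no.
design_review [Tue 12:00, Fri 05:00] → overlapped-by → counts.
load_test [Mon 01:00, Mon 16:00] → before → no.
lunch [Fri 07:00, Sat 17:00] → after → no.
onboarding [Fri 04:00, Sat 03:00] → after → no.
standup [Mon 11:00, Thu 00:00] → contains → counts.
sync_call [Fri 18:00, Sun 19:00] → after → no.
triage [Mon 18:00, Wed 21:00] → contains → counts.
Total: 3.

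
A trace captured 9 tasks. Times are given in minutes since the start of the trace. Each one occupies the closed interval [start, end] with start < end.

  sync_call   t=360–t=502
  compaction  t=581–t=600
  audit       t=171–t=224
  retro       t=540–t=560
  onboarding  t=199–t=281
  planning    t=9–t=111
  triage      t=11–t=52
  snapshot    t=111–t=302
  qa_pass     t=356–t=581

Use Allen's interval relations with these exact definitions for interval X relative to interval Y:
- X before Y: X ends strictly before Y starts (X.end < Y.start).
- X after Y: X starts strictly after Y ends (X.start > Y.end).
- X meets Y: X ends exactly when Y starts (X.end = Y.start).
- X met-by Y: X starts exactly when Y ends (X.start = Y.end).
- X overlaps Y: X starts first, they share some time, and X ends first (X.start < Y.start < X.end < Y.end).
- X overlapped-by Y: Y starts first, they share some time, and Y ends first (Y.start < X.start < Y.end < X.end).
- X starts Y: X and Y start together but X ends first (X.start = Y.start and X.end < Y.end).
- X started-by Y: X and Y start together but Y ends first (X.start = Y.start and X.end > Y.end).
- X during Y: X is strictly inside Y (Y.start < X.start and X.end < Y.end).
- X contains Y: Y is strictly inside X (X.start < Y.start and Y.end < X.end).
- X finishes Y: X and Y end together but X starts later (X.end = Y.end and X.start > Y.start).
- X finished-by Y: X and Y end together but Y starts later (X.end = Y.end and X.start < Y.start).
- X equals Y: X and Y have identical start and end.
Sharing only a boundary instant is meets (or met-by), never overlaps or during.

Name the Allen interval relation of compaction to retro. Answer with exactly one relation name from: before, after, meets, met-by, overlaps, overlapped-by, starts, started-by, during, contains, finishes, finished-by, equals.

after

compaction = [t=581, t=600]; retro = [t=540, t=560].
Compare endpoints: compaction.start > retro.start, compaction.start > retro.end, compaction.end > retro.start, compaction.end > retro.end.
That pattern is 'after'.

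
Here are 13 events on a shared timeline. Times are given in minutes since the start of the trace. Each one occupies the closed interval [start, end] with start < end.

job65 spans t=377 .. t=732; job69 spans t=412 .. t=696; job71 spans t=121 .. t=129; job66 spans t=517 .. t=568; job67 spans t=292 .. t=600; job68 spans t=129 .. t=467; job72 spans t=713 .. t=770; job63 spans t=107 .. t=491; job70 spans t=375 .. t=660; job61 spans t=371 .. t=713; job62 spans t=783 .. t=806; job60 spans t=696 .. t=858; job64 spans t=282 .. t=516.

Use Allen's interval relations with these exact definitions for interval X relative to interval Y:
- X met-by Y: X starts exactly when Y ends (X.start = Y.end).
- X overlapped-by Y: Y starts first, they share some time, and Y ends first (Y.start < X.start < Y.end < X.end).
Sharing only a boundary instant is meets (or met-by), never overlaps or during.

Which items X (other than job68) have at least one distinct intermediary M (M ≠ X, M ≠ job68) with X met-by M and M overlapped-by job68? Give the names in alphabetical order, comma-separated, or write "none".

Target job68 = [t=129, t=467].
Intermediaries M with M overlapped-by job68: job61, job64, job65, job67, job69, job70.
Via job61 — items with X met-by job61: job72.
Via job64 — items with X met-by job64: none.
Via job65 — items with X met-by job65: none.
Via job67 — items with X met-by job67: none.
Via job69 — items with X met-by job69: job60.
Via job70 — items with X met-by job70: none.
Union: job60, job72.

job60, job72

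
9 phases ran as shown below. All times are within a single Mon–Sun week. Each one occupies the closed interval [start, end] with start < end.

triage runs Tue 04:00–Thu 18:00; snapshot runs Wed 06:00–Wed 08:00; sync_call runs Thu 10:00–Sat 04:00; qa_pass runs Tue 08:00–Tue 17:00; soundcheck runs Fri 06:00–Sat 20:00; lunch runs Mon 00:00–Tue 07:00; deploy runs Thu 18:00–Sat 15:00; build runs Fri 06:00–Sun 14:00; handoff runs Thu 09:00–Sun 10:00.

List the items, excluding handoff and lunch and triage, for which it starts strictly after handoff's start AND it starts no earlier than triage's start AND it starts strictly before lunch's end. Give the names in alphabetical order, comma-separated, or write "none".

Conditions: its start is strictly after handoff's start (X.start > Thu 09:00) AND its start is no earlier than triage's start (X.start >= Tue 04:00) AND its start is strictly before lunch's end (X.start < Tue 07:00).
build: start Fri 06:00 > Thu 09:00? ✓; start Fri 06:00 >= Tue 04:00? ✓; start Fri 06:00 < Tue 07:00? ✗ → no.
deploy: start Thu 18:00 > Thu 09:00? ✓; start Thu 18:00 >= Tue 04:00? ✓; start Thu 18:00 < Tue 07:00? ✗ → no.
qa_pass: start Tue 08:00 > Thu 09:00? ✗; start Tue 08:00 >= Tue 04:00? ✓; start Tue 08:00 < Tue 07:00? ✗ → no.
snapshot: start Wed 06:00 > Thu 09:00? ✗; start Wed 06:00 >= Tue 04:00? ✓; start Wed 06:00 < Tue 07:00? ✗ → no.
soundcheck: start Fri 06:00 > Thu 09:00? ✓; start Fri 06:00 >= Tue 04:00? ✓; start Fri 06:00 < Tue 07:00? ✗ → no.
sync_call: start Thu 10:00 > Thu 09:00? ✓; start Thu 10:00 >= Tue 04:00? ✓; start Thu 10:00 < Tue 07:00? ✗ → no.
Result: none.

none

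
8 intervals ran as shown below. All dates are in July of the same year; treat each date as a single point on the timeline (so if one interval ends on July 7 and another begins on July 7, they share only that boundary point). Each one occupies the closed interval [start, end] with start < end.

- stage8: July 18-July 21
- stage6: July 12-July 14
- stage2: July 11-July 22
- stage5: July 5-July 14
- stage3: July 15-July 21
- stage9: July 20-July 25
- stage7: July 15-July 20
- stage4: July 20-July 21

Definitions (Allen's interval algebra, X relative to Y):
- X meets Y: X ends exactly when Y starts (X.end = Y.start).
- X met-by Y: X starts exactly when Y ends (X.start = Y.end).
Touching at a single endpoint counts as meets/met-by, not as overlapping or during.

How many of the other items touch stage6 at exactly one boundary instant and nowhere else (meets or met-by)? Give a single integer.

0

Target stage6 = [July 12, July 14].
stage2 [July 11, July 22] → contains → no.
stage3 [July 15, July 21] → after → no.
stage4 [July 20, July 21] → after → no.
stage5 [July 5, July 14] → finished-by → no.
stage7 [July 15, July 20] → after → no.
stage8 [July 18, July 21] → after → no.
stage9 [July 20, July 25] → after → no.
Total: 0.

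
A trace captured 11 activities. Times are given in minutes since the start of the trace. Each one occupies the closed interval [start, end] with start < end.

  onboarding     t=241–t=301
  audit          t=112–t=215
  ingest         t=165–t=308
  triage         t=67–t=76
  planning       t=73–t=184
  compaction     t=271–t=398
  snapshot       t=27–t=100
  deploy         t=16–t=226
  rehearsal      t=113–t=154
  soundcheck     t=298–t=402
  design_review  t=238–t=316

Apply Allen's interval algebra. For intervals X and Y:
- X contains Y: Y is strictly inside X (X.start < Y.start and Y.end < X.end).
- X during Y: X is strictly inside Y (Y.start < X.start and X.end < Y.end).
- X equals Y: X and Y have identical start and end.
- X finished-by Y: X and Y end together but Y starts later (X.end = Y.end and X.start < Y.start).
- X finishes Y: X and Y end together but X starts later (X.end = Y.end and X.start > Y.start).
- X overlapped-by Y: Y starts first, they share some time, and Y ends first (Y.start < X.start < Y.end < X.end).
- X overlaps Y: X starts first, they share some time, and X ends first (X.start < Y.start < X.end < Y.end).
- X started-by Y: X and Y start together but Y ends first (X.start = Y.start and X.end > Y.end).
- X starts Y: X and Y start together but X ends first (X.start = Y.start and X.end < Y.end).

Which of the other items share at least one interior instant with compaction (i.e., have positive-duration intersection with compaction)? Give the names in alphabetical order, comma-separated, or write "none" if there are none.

design_review, ingest, onboarding, soundcheck

Target compaction = [t=271, t=398].
audit [t=112, t=215] → before → no.
deploy [t=16, t=226] → before → no.
design_review [t=238, t=316] → overlaps → yes.
ingest [t=165, t=308] → overlaps → yes.
onboarding [t=241, t=301] → overlaps → yes.
planning [t=73, t=184] → before → no.
rehearsal [t=113, t=154] → before → no.
snapshot [t=27, t=100] → before → no.
soundcheck [t=298, t=402] → overlapped-by → yes.
triage [t=67, t=76] → before → no.
Result: design_review, ingest, onboarding, soundcheck.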